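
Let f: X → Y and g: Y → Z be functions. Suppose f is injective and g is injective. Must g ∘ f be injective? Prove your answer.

injective

Suppose (g ∘ f)(x_1) = (g ∘ f)(x_2), i.e. g(f(x_1)) = g(f(x_2)).
Since g is injective, f(x_1) = f(x_2). Since f is injective, x_1 = x_2. Therefore g ∘ f is injective.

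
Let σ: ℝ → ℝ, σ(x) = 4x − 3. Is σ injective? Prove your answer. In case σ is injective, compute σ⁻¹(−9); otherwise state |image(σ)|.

-3/2

Suppose σ(s) = σ(t). Then 4s − 3 = 4t − 3, therefore 4s = 4t, so s = t.
Therefore σ is injective.
Since σ is injective, we compute σ⁻¹(−9) = (−9 + 3)/4 = −3/2.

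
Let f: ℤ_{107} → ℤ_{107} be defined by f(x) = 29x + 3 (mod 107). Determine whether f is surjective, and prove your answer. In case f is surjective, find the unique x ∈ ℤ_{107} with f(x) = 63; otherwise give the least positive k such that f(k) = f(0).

98

Recall: f is surjective if every y in the codomain equals f(x) for some x in the domain.
Since gcd(29, 107) = 1, 29 is invertible modulo 107. Euclid's algorithm: 107 = 3·29 + 20, 29 = 1·20 + 9, 20 = 2·9 + 2, 9 = 4·2 + 1; back-substituting gives 1 = 48·29 − 13·107, so 29⁻¹ ≡ 48 (mod 107).
For any y ∈ ℤ_{107}, x = 48(y − 3) mod 107 satisfies f(x) = 29·48(y − 3) + 3 ≡ y (since 29·48 ≡ 1 mod 107). So every y has a preimage.
Therefore f is surjective.
Since f is surjective, we find f⁻¹(63): we need 29x ≡ 63 − 3 ≡ 60 (mod 107). Using 29⁻¹ = 48: x ≡ 48·60 = 2880 = 26·107 + 98, so x = 98.
Check: f(98) = 29·98 + 3 = 2845 = 26·107 + 63 ≡ 63 (mod 107).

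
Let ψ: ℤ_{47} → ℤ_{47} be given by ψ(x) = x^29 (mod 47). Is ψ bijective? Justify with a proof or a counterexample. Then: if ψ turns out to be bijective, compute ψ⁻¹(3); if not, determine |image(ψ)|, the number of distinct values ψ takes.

Since 47 is prime, the nonzero elements of ℤ_{47} form a cyclic group of order 46.
As gcd(29, 46) = 1, raising to the 29th power is a bijection on this group: if u^29 ≡ v^29 then (uv^{−1})^29 = 1, and the only element of order dividing gcd(29, 46) = 1 is 1, so u = v.
With ψ(0) = 0 this makes ψ injective on all of ℤ_{47}, hence bijective (finite equal-size domain and codomain). In particular ψ is bijective.
Since ψ is bijective, we find the preimage of 3. The inverse of x ↦ x^29 on (ℤ_{47})^× is x ↦ x^27, because 29·27 = 783 = 17·46 + 1 ≡ 1 (mod 46) and x^{46} = 1 for x ≠ 0 (Fermat). So ψ⁻¹(3) = 3^27 mod 47.
Repeated squaring mod 47: 3^1 ≡ 3, 3^2 ≡ 3² = 9, 3^4 ≡ 9² = 81 ≡ 34, 3^8 ≡ 34² = 1156 ≡ 28, 3^16 ≡ 28² = 784 ≡ 32. Since 27 = 16 + 8 + 2 + 1, 3^27 ≡ 32·28·9·3: 32·28 = 896 ≡ 3, then 3·9 = 27, then 27·3 = 81 ≡ 34. So 3^27 ≡ 34 (mod 47).
Hence ψ⁻¹(3) = 34.

34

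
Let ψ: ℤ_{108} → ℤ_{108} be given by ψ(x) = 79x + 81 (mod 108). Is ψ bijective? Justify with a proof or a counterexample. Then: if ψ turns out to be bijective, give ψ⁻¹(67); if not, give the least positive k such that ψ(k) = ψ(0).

Suppose ψ(u) = ψ(v) in ℤ_{108}. Then 79u + 81 ≡ 79v + 81 (mod 108), therefore 79(u − v) ≡ 0 (mod 108).
Since gcd(79, 108) = 1, 79 is invertible modulo 108, so u − v ≡ 0 (mod 108), i.e. u = v.
We now compute 79⁻¹ mod 108 explicitly. Euclid's algorithm: 108 = 1·79 + 29, 79 = 2·29 + 21, 29 = 1·21 + 8, 21 = 2·8 + 5, 8 = 1·5 + 3, 5 = 1·3 + 2, 3 = 1·2 + 1; back-substituting gives 1 = 67·79 − 49·108, so 79⁻¹ ≡ 67 (mod 108).
Then y ↦ 67(y − 81) is a two-sided inverse to ψ, so every y ∈ ℤ_{108} has a preimage.
Hence ψ is bijective.
Since ψ is bijective, we compute ψ⁻¹(67): solve 79x + 81 ≡ 67 (mod 108), i.e. 79x ≡ 94 (mod 108).
Multiplying by 79⁻¹ = 67 gives x ≡ 67·94 = 6298 = 58·108 + 34 ≡ 34 (mod 108).
Check: ψ(34) = 79·34 + 81 = 2767 = 25·108 + 67 ≡ 67 (mod 108).

34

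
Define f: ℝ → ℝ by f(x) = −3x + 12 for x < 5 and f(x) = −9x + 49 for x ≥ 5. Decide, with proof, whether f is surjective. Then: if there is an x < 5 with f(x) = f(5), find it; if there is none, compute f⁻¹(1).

Both pieces are strictly decreasing (slopes −3 and −9), so each is injective on its own interval.
The left piece maps (−∞, 5) onto (−3, ∞); the right piece maps [5, ∞) onto (−∞, 4].
The union (−3, ∞) ∪ (−∞, 4] covers ℝ, so f is surjective.
For the follow-up: the images overlap, so an x < 5 with f(x) = f(5) exists. f(5) = 4; solving −3x + 12 = 4 for x < 5 gives x = (4 − 12)/(−3) = 8/3.

8/3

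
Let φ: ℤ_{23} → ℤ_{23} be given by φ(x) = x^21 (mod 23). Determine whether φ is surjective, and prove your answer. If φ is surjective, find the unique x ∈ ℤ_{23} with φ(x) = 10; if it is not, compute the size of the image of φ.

Since 23 is prime, the nonzero elements of ℤ_{23} form a cyclic group of order 22.
As gcd(21, 22) = 1, raising to the 21st power is a bijection on this group: if u^21 ≡ v^21 then (uv^{−1})^21 = 1, and the only element of order dividing gcd(21, 22) = 1 is 1, so u = v.
With φ(0) = 0 this makes φ injective on all of ℤ_{23}, hence bijective (finite equal-size domain and codomain). In particular φ is surjective.
Since φ is surjective, we find the preimage of 10. The inverse of x ↦ x^21 on (ℤ_{23})^× is x ↦ x^21, because 21·21 = 441 = 20·22 + 1 ≡ 1 (mod 22) and x^{22} = 1 for x ≠ 0 (Fermat). So φ⁻¹(10) = 10^21 mod 23.
Repeated squaring mod 23: 10^1 ≡ 10, 10^2 ≡ 10² = 100 ≡ 8, 10^4 ≡ 8² = 64 ≡ 18, 10^8 ≡ 18² = 324 ≡ 2, 10^16 ≡ 2² = 4. Since 21 = 16 + 4 + 1, 10^21 ≡ 4·18·10: 4·18 = 72 ≡ 3, then 3·10 = 30 ≡ 7. So 10^21 ≡ 7 (mod 23).
Hence φ⁻¹(10) = 7.

7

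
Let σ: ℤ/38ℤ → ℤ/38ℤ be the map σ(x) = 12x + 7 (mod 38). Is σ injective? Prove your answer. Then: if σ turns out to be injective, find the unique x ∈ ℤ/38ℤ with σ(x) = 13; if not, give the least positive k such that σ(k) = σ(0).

19

We have gcd(12, 38) = 2 > 1. Taking x_1 = 0 and x_2 = 19: σ(0) = 7 and σ(19) = 12·19 + 7 = 235 ≡ 7 (mod 38).
So σ(0) = σ(19) while 0 ≠ 19, thus σ is not injective.
Since σ is not injective, we find the least positive k with σ(k) = σ(0): this means 12k ≡ 0 (mod 38), i.e. 38 ∣ 12k. Since gcd(12, 38) = 2, dividing through by 2 this holds exactly when 19 ∣ 6k, and as gcd(6, 19) = 1, exactly when 19 ∣ k.
The smallest positive such k is 19.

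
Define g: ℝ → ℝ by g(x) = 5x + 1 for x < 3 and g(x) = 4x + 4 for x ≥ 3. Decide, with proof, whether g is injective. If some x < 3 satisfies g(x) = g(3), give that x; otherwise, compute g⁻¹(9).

8/5

Both pieces are strictly increasing (slopes 5 and 4), so each is injective on its own interval.
The left piece maps (−∞, 3) onto (−∞, 16); the right piece maps [3, ∞) onto [16, ∞).
These images are disjoint, so no value is attained by both pieces. Thus g is injective.
Because the two images are disjoint, no x < 3 has g(x) = g(3), so we compute g⁻¹(9): 9 lies in (−∞, 16), so solve 5x + 1 = 9: x = (9 − 1)/5 = 8/5.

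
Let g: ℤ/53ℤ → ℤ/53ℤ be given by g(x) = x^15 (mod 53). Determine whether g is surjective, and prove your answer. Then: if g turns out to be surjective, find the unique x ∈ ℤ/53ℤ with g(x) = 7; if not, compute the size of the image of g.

29

Since 53 is prime, the nonzero elements of ℤ/53ℤ form a cyclic group of order 52.
As gcd(15, 52) = 1, raising to the 15th power is a bijection on this group: if x_1^15 ≡ x_2^15 then (x_1x_2^{−1})^15 = 1, and the only element of order dividing gcd(15, 52) = 1 is 1, so x_1 = x_2.
With g(0) = 0 this makes g injective on all of ℤ/53ℤ, hence bijective (finite equal-size domain and codomain). In particular g is surjective.
Since g is surjective, we find the preimage of 7. The inverse of x ↦ x^15 on (ℤ/53ℤ)^× is x ↦ x^7, because 15·7 = 105 = 2·52 + 1 ≡ 1 (mod 52) and x^{52} = 1 for x ≠ 0 (Fermat). So g⁻¹(7) = 7^7 mod 53.
Repeated squaring mod 53: 7^1 ≡ 7, 7^2 ≡ 7² = 49, 7^4 ≡ 49² = 2401 ≡ 16. Since 7 = 4 + 2 + 1, 7^7 ≡ 16·49·7: 16·49 = 784 ≡ 42, then 42·7 = 294 ≡ 29. So 7^7 ≡ 29 (mod 53).
Hence g⁻¹(7) = 29.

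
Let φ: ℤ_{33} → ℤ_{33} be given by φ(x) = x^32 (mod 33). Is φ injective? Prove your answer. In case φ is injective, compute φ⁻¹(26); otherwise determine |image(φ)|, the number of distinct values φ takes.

12

φ(4): Repeated squaring mod 33: 4^1 ≡ 4, 4^2 ≡ 4² = 16, 4^4 ≡ 16² = 256 ≡ 25, 4^8 ≡ 25² = 625 ≡ 31, 4^16 ≡ 31² = 961 ≡ 4, 4^32 ≡ 4² = 16. So 4^32 ≡ 16 (mod 33).
φ(7): Repeated squaring mod 33: 7^1 ≡ 7, 7^2 ≡ 7² = 49 ≡ 16, 7^4 ≡ 16² = 256 ≡ 25, 7^8 ≡ 25² = 625 ≡ 31, 7^16 ≡ 31² = 961 ≡ 4, 7^32 ≡ 4² = 16. So 7^32 ≡ 16 (mod 33).
So φ(4) = φ(7) = 16 while 4 ≠ 7, thus φ is not injective.
Since φ is not injective, we determine |image(φ)|. Computing x^32 mod 33 for each x (by repeated squaring, reducing mod 33 at every step), the values φ(0), φ(1), …, φ(32) are: 0, 1, 4, 9, 16, 25, 3, 16, 31, 15, 1, 22, 12, 4, 31, 27, 25, 25, 27, 31, 4, 12, 22, 1, 15, 31, 16, 3, 25, 16, 9, 4, 1.
The distinct values are {0, 1, 3, 4, 9, 12, 15, 16, 22, 25, 27, 31}; there are 12 of them.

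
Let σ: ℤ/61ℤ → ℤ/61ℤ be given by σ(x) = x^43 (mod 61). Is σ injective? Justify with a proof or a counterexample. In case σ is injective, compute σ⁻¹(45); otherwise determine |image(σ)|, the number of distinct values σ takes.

Since 61 is prime, the nonzero elements of ℤ/61ℤ form a cyclic group of order 60.
As gcd(43, 60) = 1, raising to the 43rd power is a bijection on this group: if x_1^43 ≡ x_2^43 then (x_1x_2^{−1})^43 = 1, and the only element of order dividing gcd(43, 60) = 1 is 1, so x_1 = x_2.
With σ(0) = 0 this makes σ injective on all of ℤ/61ℤ, hence bijective (finite equal-size domain and codomain). In particular σ is injective.
Since σ is injective, we find the preimage of 45. The inverse of x ↦ x^43 on (ℤ/61ℤ)^× is x ↦ x^7, because 43·7 = 301 = 5·60 + 1 ≡ 1 (mod 60) and x^{60} = 1 for x ≠ 0 (Fermat). So σ⁻¹(45) = 45^7 mod 61.
Repeated squaring mod 61: 45^1 ≡ 45, 45^2 ≡ 45² = 2025 ≡ 12, 45^4 ≡ 12² = 144 ≡ 22. Since 7 = 4 + 2 + 1, 45^7 ≡ 22·12·45: 22·12 = 264 ≡ 20, then 20·45 = 900 ≡ 46. So 45^7 ≡ 46 (mod 61).
Hence σ⁻¹(45) = 46.

46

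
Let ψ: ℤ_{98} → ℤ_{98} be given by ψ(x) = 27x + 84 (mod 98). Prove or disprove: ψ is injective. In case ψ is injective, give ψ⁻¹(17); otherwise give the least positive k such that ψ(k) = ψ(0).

81

Suppose ψ(u) = ψ(v) in ℤ_{98}. Then 27u + 84 ≡ 27v + 84 (mod 98), thus 27(u − v) ≡ 0 (mod 98).
Since gcd(27, 98) = 1, 27 is invertible modulo 98, thus u − v ≡ 0 (mod 98), i.e. u = v.
Therefore ψ is injective.
We now compute 27⁻¹ mod 98 explicitly. Euclid's algorithm: 98 = 3·27 + 17, 27 = 1·17 + 10, 17 = 1·10 + 7, 10 = 1·7 + 3, 7 = 2·3 + 1; back-substituting gives 1 = 69·27 − 19·98, so 27⁻¹ ≡ 69 (mod 98).
Since ψ is injective, we compute ψ⁻¹(17): solve 27x + 84 ≡ 17 (mod 98), i.e. 27x ≡ 31 (mod 98).
Multiplying by 27⁻¹ = 69 gives x ≡ 69·31 = 2139 = 21·98 + 81 ≡ 81 (mod 98).
Check: ψ(81) = 27·81 + 84 = 2271 = 23·98 + 17 ≡ 17 (mod 98).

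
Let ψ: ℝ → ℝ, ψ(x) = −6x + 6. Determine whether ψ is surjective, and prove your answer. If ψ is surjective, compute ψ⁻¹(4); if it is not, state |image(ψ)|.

1/3

Recall that surjectivity means every element of the codomain has a preimage under ψ.
For any y ∈ ℝ, x = (y − 6)/(−6) satisfies ψ(x) = y.
So ψ is surjective.
Since ψ is surjective, we compute ψ⁻¹(4) = (4 − 6)/(−6) = 1/3.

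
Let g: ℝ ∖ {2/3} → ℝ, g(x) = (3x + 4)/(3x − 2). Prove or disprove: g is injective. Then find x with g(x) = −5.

1/3

Suppose g(s) = g(t). Cross-multiplying: (3s + 4)(3t − 2) = (3t + 4)(3s − 2).
Expanding both sides and cancelling the symmetric terms leaves −18·(s − t) = 0. Since −18 ≠ 0, s = t. Therefore g is injective.
Solving g(x) = −5: cross-multiplying gives 3x + 4 = −5(3x − 2), which rearranges to 18x = 6, so x = 1/3.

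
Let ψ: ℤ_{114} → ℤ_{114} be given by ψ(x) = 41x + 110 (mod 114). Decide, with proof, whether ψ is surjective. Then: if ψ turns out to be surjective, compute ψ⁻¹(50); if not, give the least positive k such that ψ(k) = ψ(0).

Since gcd(41, 114) = 1, 41 is invertible modulo 114. Euclid's algorithm: 114 = 2·41 + 32, 41 = 1·32 + 9, 32 = 3·9 + 5, 9 = 1·5 + 4, 5 = 1·4 + 1; back-substituting gives 1 = 89·41 − 32·114, so 41⁻¹ ≡ 89 (mod 114).
Then y ↦ 89(y − 110) is a two-sided inverse to ψ, so every y ∈ ℤ_{114} has a preimage.
Thus ψ is surjective.
Since ψ is surjective, we compute ψ⁻¹(50): solve 41x + 110 ≡ 50 (mod 114), i.e. 41x ≡ 54 (mod 114).
Multiplying by 41⁻¹ = 89 gives x ≡ 89·54 = 4806 = 42·114 + 18 ≡ 18 (mod 114).
Check: ψ(18) = 41·18 + 110 = 848 = 7·114 + 50 ≡ 50 (mod 114).

18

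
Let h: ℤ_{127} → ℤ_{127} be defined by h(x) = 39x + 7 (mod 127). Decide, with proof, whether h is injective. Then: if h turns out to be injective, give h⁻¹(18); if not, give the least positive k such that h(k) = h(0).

By definition, injectivity means: for all x_1, x_2 in the domain, h(x_1) = h(x_2) implies x_1 = x_2.
Suppose h(x_1) = h(x_2) in ℤ_{127}. Then 39x_1 + 7 ≡ 39x_2 + 7 (mod 127), so 39(x_1 − x_2) ≡ 0 (mod 127).
Since gcd(39, 127) = 1, 39 is invertible modulo 127, hence x_1 − x_2 ≡ 0 (mod 127), i.e. x_1 = x_2.
So h is injective.
We now compute 39⁻¹ mod 127 explicitly. Euclid's algorithm: 127 = 3·39 + 10, 39 = 3·10 + 9, 10 = 1·9 + 1; back-substituting gives 1 = 114·39 − 35·127, so 39⁻¹ ≡ 114 (mod 127).
Since h is injective, we find h⁻¹(18): we need 39x ≡ 18 − 7 ≡ 11 (mod 127). Using 39⁻¹ = 114: x ≡ 114·11 = 1254 = 9·127 + 111, so x = 111.
Check: h(111) = 39·111 + 7 = 4336 = 34·127 + 18 ≡ 18 (mod 127).

111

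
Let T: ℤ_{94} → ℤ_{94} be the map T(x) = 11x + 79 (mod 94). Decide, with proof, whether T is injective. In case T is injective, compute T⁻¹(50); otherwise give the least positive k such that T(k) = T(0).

23

Suppose T(x_1) = T(x_2) in ℤ_{94}. Then 11x_1 + 79 ≡ 11x_2 + 79 (mod 94), therefore 11(x_1 − x_2) ≡ 0 (mod 94).
Since gcd(11, 94) = 1, 11 is invertible modulo 94, thus x_1 − x_2 ≡ 0 (mod 94), i.e. x_1 = x_2.
So T is injective.
We now compute 11⁻¹ mod 94 explicitly. Euclid's algorithm: 94 = 8·11 + 6, 11 = 1·6 + 5, 6 = 1·5 + 1; back-substituting gives 1 = 77·11 − 9·94, so 11⁻¹ ≡ 77 (mod 94).
Since T is injective, we compute T⁻¹(50): solve 11x + 79 ≡ 50 (mod 94), i.e. 11x ≡ 65 (mod 94).
Multiplying by 11⁻¹ = 77 gives x ≡ 77·65 = 5005 = 53·94 + 23 ≡ 23 (mod 94).
Check: T(23) = 11·23 + 79 = 332 = 3·94 + 50 ≡ 50 (mod 94).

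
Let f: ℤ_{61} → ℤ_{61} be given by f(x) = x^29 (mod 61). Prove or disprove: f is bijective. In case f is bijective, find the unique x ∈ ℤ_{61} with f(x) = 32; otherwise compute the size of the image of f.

40

Since 61 is prime, the nonzero elements of ℤ_{61} form a cyclic group of order 60.
As gcd(29, 60) = 1, raising to the 29th power is a bijection on this group: if x_1^29 ≡ x_2^29 then (x_1x_2^{−1})^29 = 1, and the only element of order dividing gcd(29, 60) = 1 is 1, so x_1 = x_2.
With f(0) = 0 this makes f injective on all of ℤ_{61}, hence bijective (finite equal-size domain and codomain). In particular f is bijective.
Since f is bijective, we find the preimage of 32. The inverse of x ↦ x^29 on (ℤ_{61})^× is x ↦ x^29, because 29·29 = 841 = 14·60 + 1 ≡ 1 (mod 60) and x^{60} = 1 for x ≠ 0 (Fermat). So f⁻¹(32) = 32^29 mod 61.
Repeated squaring mod 61: 32^1 ≡ 32, 32^2 ≡ 32² = 1024 ≡ 48, 32^4 ≡ 48² = 2304 ≡ 47, 32^8 ≡ 47² = 2209 ≡ 13, 32^16 ≡ 13² = 169 ≡ 47. Since 29 = 16 + 8 + 4 + 1, 32^29 ≡ 47·13·47·32: 47·13 = 611 ≡ 1, then 1·47 = 47, then 47·32 = 1504 ≡ 40. So 32^29 ≡ 40 (mod 61).
Hence f⁻¹(32) = 40.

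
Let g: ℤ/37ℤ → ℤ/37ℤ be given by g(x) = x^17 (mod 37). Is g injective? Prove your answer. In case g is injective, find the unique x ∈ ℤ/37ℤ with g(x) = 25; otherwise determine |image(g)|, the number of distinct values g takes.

Since 37 is prime, the nonzero elements of ℤ/37ℤ form a cyclic group of order 36.
As gcd(17, 36) = 1, raising to the 17th power is a bijection on this group: if x_1^17 ≡ x_2^17 then (x_1x_2^{−1})^17 = 1, and the only element of order dividing gcd(17, 36) = 1 is 1, so x_1 = x_2.
With g(0) = 0 this makes g injective on all of ℤ/37ℤ, hence bijective (finite equal-size domain and codomain). In particular g is injective.
Since g is injective, we find the preimage of 25. The inverse of x ↦ x^17 on (ℤ/37ℤ)^× is x ↦ x^17, because 17·17 = 289 = 8·36 + 1 ≡ 1 (mod 36) and x^{36} = 1 for x ≠ 0 (Fermat). So g⁻¹(25) = 25^17 mod 37.
Repeated squaring mod 37: 25^1 ≡ 25, 25^2 ≡ 25² = 625 ≡ 33, 25^4 ≡ 33² = 1089 ≡ 16, 25^8 ≡ 16² = 256 ≡ 34, 25^16 ≡ 34² = 1156 ≡ 9. Since 17 = 16 + 1, 25^17 ≡ 9·25: 9·25 = 225 ≡ 3. So 25^17 ≡ 3 (mod 37).
Hence g⁻¹(25) = 3.

3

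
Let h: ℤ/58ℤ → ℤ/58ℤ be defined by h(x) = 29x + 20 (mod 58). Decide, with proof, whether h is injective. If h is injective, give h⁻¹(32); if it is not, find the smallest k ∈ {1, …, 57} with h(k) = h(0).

2

By definition, injectivity means: for all u, v in the domain, h(u) = h(v) implies u = v.
We have gcd(29, 58) = 29 > 1. Taking u = 0 and v = 2: h(0) = 20 and h(2) = 29·2 + 20 = 78 ≡ 20 (mod 58).
So h(0) = h(2) while 0 ≠ 2, therefore h is not injective.
Since h is not injective, we find the least positive k with h(k) = h(0): this means 29k ≡ 0 (mod 58), i.e. 58 ∣ 29k. Since gcd(29, 58) = 29, dividing through by 29 this holds exactly when 2 ∣ k.
The smallest positive such k is 2.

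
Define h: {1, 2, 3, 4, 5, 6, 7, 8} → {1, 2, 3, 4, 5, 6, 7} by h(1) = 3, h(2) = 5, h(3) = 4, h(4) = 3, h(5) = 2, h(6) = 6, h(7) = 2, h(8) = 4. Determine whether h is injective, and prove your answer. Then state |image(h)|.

5

h(1) = 3 = h(4) with 1 ≠ 4, so h is not injective.
The image of h is {2, 3, 4, 5, 6}, which has 5 elements.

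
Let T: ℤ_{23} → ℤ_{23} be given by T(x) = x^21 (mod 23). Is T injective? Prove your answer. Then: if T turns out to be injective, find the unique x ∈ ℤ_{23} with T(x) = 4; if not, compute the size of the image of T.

6

Since 23 is prime, the nonzero elements of ℤ_{23} form a cyclic group of order 22.
As gcd(21, 22) = 1, raising to the 21st power is a bijection on this group: if u^21 ≡ v^21 then (uv^{−1})^21 = 1, and the only element of order dividing gcd(21, 22) = 1 is 1, so u = v.
With T(0) = 0 this makes T injective on all of ℤ_{23}, hence bijective (finite equal-size domain and codomain). In particular T is injective.
Since T is injective, we find the preimage of 4. The inverse of x ↦ x^21 on (ℤ_{23})^× is x ↦ x^21, because 21·21 = 441 = 20·22 + 1 ≡ 1 (mod 22) and x^{22} = 1 for x ≠ 0 (Fermat). So T⁻¹(4) = 4^21 mod 23.
Repeated squaring mod 23: 4^1 ≡ 4, 4^2 ≡ 4² = 16, 4^4 ≡ 16² = 256 ≡ 3, 4^8 ≡ 3² = 9, 4^16 ≡ 9² = 81 ≡ 12. Since 21 = 16 + 4 + 1, 4^21 ≡ 12·3·4: 12·3 = 36 ≡ 13, then 13·4 = 52 ≡ 6. So 4^21 ≡ 6 (mod 23).
Hence T⁻¹(4) = 6.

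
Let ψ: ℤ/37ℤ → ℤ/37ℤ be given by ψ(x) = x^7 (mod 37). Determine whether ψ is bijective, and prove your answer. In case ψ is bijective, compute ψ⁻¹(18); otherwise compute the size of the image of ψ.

5

Since 37 is prime, the nonzero elements of ℤ/37ℤ form a cyclic group of order 36.
As gcd(7, 36) = 1, raising to the 7th power is a bijection on this group: if x_1^7 ≡ x_2^7 then (x_1x_2^{−1})^7 = 1, and the only element of order dividing gcd(7, 36) = 1 is 1, so x_1 = x_2.
With ψ(0) = 0 this makes ψ injective on all of ℤ/37ℤ, hence bijective (finite equal-size domain and codomain). In particular ψ is bijective.
Since ψ is bijective, we find the preimage of 18. The inverse of x ↦ x^7 on (ℤ/37ℤ)^× is x ↦ x^31, because 7·31 = 217 = 6·36 + 1 ≡ 1 (mod 36) and x^{36} = 1 for x ≠ 0 (Fermat). So ψ⁻¹(18) = 18^31 mod 37.
Repeated squaring mod 37: 18^1 ≡ 18, 18^2 ≡ 18² = 324 ≡ 28, 18^4 ≡ 28² = 784 ≡ 7, 18^8 ≡ 7² = 49 ≡ 12, 18^16 ≡ 12² = 144 ≡ 33. Since 31 = 16 + 8 + 4 + 2 + 1, 18^31 ≡ 33·12·7·28·18: 33·12 = 396 ≡ 26, then 26·7 = 182 ≡ 34, then 34·28 = 952 ≡ 27, then 27·18 = 486 ≡ 5. So 18^31 ≡ 5 (mod 37).
Hence ψ⁻¹(18) = 5.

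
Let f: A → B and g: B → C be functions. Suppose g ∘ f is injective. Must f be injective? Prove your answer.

Suppose f(a) = f(b). Applying g: (g ∘ f)(a) = (g ∘ f)(b). Since g ∘ f is injective, a = b. Thus f is injective.

injective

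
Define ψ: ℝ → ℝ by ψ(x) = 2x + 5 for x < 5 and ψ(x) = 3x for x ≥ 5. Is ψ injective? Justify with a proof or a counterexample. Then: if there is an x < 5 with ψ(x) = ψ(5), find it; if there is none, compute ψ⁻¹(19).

Both pieces are strictly increasing (slopes 2 and 3), so each is injective on its own interval.
The left piece maps (−∞, 5) onto (−∞, 15); the right piece maps [5, ∞) onto [15, ∞).
These images are disjoint, so no value is attained by both pieces. Therefore ψ is injective.
Because the two images are disjoint, no x < 5 has ψ(x) = ψ(5), so we compute ψ⁻¹(19): 19 lies in [15, ∞), so solve 3x = 19: x = (19 − 0)/3 = 19/3.

19/3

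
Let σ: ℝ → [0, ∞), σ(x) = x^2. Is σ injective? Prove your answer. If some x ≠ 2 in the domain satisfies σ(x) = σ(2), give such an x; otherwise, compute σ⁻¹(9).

σ(2) = 4 = (−2)^2 = σ(−2) (since 2 is even), with 2 ≠ −2. So σ is not injective.
For the follow-up, such an x exists: taking x = −2 ∈ ℝ gives σ(−2) = 4 = σ(2) with −2 ≠ 2.

-2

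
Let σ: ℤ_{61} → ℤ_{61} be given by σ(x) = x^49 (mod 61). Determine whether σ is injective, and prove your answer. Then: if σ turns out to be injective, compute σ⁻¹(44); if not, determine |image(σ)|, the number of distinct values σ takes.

51

Since 61 is prime, the nonzero elements of ℤ_{61} form a cyclic group of order 60.
As gcd(49, 60) = 1, raising to the 49th power is a bijection on this group: if x_1^49 ≡ x_2^49 then (x_1x_2^{−1})^49 = 1, and the only element of order dividing gcd(49, 60) = 1 is 1, so x_1 = x_2.
With σ(0) = 0 this makes σ injective on all of ℤ_{61}, hence bijective (finite equal-size domain and codomain). In particular σ is injective.
Since σ is injective, we find the preimage of 44. The inverse of x ↦ x^49 on (ℤ_{61})^× is x ↦ x^49, because 49·49 = 2401 = 40·60 + 1 ≡ 1 (mod 60) and x^{60} = 1 for x ≠ 0 (Fermat). So σ⁻¹(44) = 44^49 mod 61.
Repeated squaring mod 61: 44^1 ≡ 44, 44^2 ≡ 44² = 1936 ≡ 45, 44^4 ≡ 45² = 2025 ≡ 12, 44^8 ≡ 12² = 144 ≡ 22, 44^16 ≡ 22² = 484 ≡ 57, 44^32 ≡ 57² = 3249 ≡ 16. Since 49 = 32 + 16 + 1, 44^49 ≡ 16·57·44: 16·57 = 912 ≡ 58, then 58·44 = 2552 ≡ 51. So 44^49 ≡ 51 (mod 61).
Hence σ⁻¹(44) = 51.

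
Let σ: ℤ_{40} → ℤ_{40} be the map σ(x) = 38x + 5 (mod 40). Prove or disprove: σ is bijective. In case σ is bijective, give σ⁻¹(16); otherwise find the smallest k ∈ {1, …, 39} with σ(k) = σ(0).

20

Recall that σ is injective when σ(a) = σ(b) forces a = b.
We have gcd(38, 40) = 2 > 1. Taking a = 0 and b = 20: σ(0) = 5 and σ(20) = 38·20 + 5 = 765 ≡ 5 (mod 40).
So σ(0) = σ(20) while 0 ≠ 20, hence σ is not injective, hence not bijective.
Since σ is not bijective, we find the least positive k with σ(k) = σ(0): this means 38k ≡ 0 (mod 40), i.e. 40 ∣ 38k. Since gcd(38, 40) = 2, dividing through by 2 this holds exactly when 20 ∣ 19k, and as gcd(19, 20) = 1, exactly when 20 ∣ k.
The smallest positive such k is 20.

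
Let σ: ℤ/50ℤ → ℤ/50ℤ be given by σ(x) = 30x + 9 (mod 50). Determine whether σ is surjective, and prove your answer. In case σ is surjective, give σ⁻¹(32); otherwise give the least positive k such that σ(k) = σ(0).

5

Since gcd(30, 50) = 10, we have 30x ≡ 0 (mod 10) for all x, so σ(x) ≡ 9 (mod 10).
But 0 ≢ 9 (mod 10), so 0 ∈ ℤ/50ℤ has no preimage. Hence σ is not surjective.
Since σ is not surjective, we find the least positive k with σ(k) = σ(0): this means 30k ≡ 0 (mod 50), i.e. 50 ∣ 30k. Since gcd(30, 50) = 10, dividing through by 10 this holds exactly when 5 ∣ 3k, and as gcd(3, 5) = 1, exactly when 5 ∣ k.
The smallest positive such k is 5.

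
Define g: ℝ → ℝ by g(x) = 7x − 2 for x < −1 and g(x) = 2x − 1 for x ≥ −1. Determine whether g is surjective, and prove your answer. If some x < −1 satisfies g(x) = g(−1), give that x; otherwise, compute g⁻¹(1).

1

Both pieces are strictly increasing (slopes 7 and 2), so each is injective on its own interval.
The left piece maps (−∞, −1) onto (−∞, −9); the right piece maps [−1, ∞) onto [−3, ∞).
The union (−∞, −9) ∪ [−3, ∞) omits the interval between −9 and −3; in particular −9 has no preimage. So g is not surjective.
Because the two images are disjoint, no x < −1 has g(x) = g(−1), so we compute g⁻¹(1): 1 lies in [−3, ∞), so solve 2x − 1 = 1: x = (1 + 1)/2 = 1.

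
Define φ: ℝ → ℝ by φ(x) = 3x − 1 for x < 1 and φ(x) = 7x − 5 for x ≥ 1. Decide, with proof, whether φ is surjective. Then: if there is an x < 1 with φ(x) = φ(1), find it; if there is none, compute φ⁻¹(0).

Both pieces are strictly increasing (slopes 3 and 7), so each is injective on its own interval.
The left piece maps (−∞, 1) onto (−∞, 2); the right piece maps [1, ∞) onto [2, ∞).
These images together cover ℝ, so φ is surjective.
Because the two images are disjoint, no x < 1 has φ(x) = φ(1), so we compute φ⁻¹(0): 0 lies in (−∞, 2), so solve 3x − 1 = 0: x = (0 + 1)/3 = 1/3.

1/3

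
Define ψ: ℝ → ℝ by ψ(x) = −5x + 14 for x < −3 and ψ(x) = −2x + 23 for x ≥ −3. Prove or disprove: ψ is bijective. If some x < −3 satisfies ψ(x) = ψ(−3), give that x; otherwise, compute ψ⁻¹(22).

Both pieces are strictly decreasing (slopes −5 and −2), so each is injective on its own interval.
The left piece maps (−∞, −3) onto (29, ∞); the right piece maps [−3, ∞) onto (−∞, 29].
Since 29 = 29, the images partition ℝ: ψ is injective and surjective, hence bijective.
Because the two images are disjoint, no x < −3 has ψ(x) = ψ(−3), so we compute ψ⁻¹(22): 22 lies in (−∞, 29], so solve −2x + 23 = 22: x = (22 − 23)/(−2) = 1/2.

1/2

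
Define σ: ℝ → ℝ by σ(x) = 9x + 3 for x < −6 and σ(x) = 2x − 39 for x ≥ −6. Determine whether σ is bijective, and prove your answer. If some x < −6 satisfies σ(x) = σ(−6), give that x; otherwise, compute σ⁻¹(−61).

Both pieces are strictly increasing (slopes 9 and 2), so each is injective on its own interval.
The left piece maps (−∞, −6) onto (−∞, −51); the right piece maps [−6, ∞) onto [−51, ∞).
Since −51 = −51, the images partition ℝ: σ is injective and surjective, hence bijective.
Because the two images are disjoint, no x < −6 has σ(x) = σ(−6), so we compute σ⁻¹(−61): −61 lies in (−∞, −51), so solve 9x + 3 = −61: x = (−61 − 3)/9 = −64/9.

-64/9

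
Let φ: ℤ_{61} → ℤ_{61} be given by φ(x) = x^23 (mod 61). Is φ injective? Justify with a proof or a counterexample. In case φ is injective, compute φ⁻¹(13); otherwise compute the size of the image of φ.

47

Since 61 is prime, the nonzero elements of ℤ_{61} form a cyclic group of order 60.
As gcd(23, 60) = 1, raising to the 23rd power is a bijection on this group: if u^23 ≡ v^23 then (uv^{−1})^23 = 1, and the only element of order dividing gcd(23, 60) = 1 is 1, so u = v.
With φ(0) = 0 this makes φ injective on all of ℤ_{61}, hence bijective (finite equal-size domain and codomain). In particular φ is injective.
Since φ is injective, we find the preimage of 13. The inverse of x ↦ x^23 on (ℤ_{61})^× is x ↦ x^47, because 23·47 = 1081 = 18·60 + 1 ≡ 1 (mod 60) and x^{60} = 1 for x ≠ 0 (Fermat). So φ⁻¹(13) = 13^47 mod 61.
Repeated squaring mod 61: 13^1 ≡ 13, 13^2 ≡ 13² = 169 ≡ 47, 13^4 ≡ 47² = 2209 ≡ 13, 13^8 ≡ 13² = 169 ≡ 47, 13^16 ≡ 47² = 2209 ≡ 13, 13^32 ≡ 13² = 169 ≡ 47. Since 47 = 32 + 8 + 4 + 2 + 1, 13^47 ≡ 47·47·13·47·13: 47·47 = 2209 ≡ 13, then 13·13 = 169 ≡ 47, then 47·47 = 2209 ≡ 13, then 13·13 = 169 ≡ 47. So 13^47 ≡ 47 (mod 61).
Hence φ⁻¹(13) = 47.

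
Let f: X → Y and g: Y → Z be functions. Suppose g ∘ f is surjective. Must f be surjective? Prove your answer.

not surjective

No. Take X = {1}, Y = {1, 2, 3}, Z = {1}, f(a) = 1 for every a ∈ X, and g(b) = 1 for every b ∈ Y.
Then g ∘ f is surjective onto {1}, but 3 ∈ Y has no preimage under f, so f is not surjective.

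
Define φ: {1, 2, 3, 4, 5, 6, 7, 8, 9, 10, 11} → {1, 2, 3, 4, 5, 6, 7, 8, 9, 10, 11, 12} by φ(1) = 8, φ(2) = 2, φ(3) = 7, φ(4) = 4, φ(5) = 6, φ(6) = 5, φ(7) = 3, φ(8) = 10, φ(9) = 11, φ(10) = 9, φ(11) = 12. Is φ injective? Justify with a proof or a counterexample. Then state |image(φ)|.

The values φ(1), …, φ(11) are 8, 2, 7, 4, 6, 5, 3, 10, 11, 9, 12 — all distinct.
So φ(u) = φ(v) only when u = v, and φ is injective.
The image of φ is {2, 3, 4, 5, 6, 7, 8, 9, 10, 11, 12}, which has 11 elements.

11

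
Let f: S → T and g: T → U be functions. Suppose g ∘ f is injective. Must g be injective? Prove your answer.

No. Take S = {1, 2}, T = {1, 2, 3, 4}, U = {1, 2, 3, 4}, f(a) = a for each a ∈ S, and g(b) = 3 if b ∈ {3, 4} else g(b) = b.
Then g ∘ f = f is injective (S ⊂ T and f is the inclusion), but g(3) = g(4) = 3 with 3 ≠ 4, so g is not injective.

not injective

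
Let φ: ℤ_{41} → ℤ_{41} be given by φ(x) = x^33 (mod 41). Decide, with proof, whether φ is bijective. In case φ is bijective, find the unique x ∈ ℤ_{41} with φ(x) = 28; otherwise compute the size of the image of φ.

Since 41 is prime, the nonzero elements of ℤ_{41} form a cyclic group of order 40.
As gcd(33, 40) = 1, raising to the 33rd power is a bijection on this group: if x_1^33 ≡ x_2^33 then (x_1x_2^{−1})^33 = 1, and the only element of order dividing gcd(33, 40) = 1 is 1, so x_1 = x_2.
With φ(0) = 0 this makes φ injective on all of ℤ_{41}, hence bijective (finite equal-size domain and codomain). In particular φ is bijective.
Since φ is bijective, we find the preimage of 28. The inverse of x ↦ x^33 on (ℤ_{41})^× is x ↦ x^17, because 33·17 = 561 = 14·40 + 1 ≡ 1 (mod 40) and x^{40} = 1 for x ≠ 0 (Fermat). So φ⁻¹(28) = 28^17 mod 41.
Repeated squaring mod 41: 28^1 ≡ 28, 28^2 ≡ 28² = 784 ≡ 5, 28^4 ≡ 5² = 25, 28^8 ≡ 25² = 625 ≡ 10, 28^16 ≡ 10² = 100 ≡ 18. Since 17 = 16 + 1, 28^17 ≡ 18·28: 18·28 = 504 ≡ 12. So 28^17 ≡ 12 (mod 41).
Hence φ⁻¹(28) = 12.

12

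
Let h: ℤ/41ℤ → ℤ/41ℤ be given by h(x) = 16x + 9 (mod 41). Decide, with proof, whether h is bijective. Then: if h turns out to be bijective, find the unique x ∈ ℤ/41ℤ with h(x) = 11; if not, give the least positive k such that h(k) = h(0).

36

If h(u) = h(v), then 16u ≡ 16v (mod 41). Because gcd(16, 41) = 1, we may cancel 16 to get u ≡ v (mod 41).
We now compute 16⁻¹ mod 41 explicitly. Euclid's algorithm: 41 = 2·16 + 9, 16 = 1·9 + 7, 9 = 1·7 + 2, 7 = 3·2 + 1; back-substituting gives 1 = 18·16 − 7·41, so 16⁻¹ ≡ 18 (mod 41).
For any y ∈ ℤ/41ℤ, x = 18(y − 9) mod 41 satisfies h(x) = 16·18(y − 9) + 9 ≡ y (since 16·18 ≡ 1 mod 41). So every y has a preimage.
Therefore h is bijective.
Since h is bijective, we compute h⁻¹(11): solve 16x + 9 ≡ 11 (mod 41), i.e. 16x ≡ 2 (mod 41).
Multiplying by 16⁻¹ = 18 gives x ≡ 18·2 = 36 ≡ 36 (mod 41).
Check: h(36) = 16·36 + 9 = 585 = 14·41 + 11 ≡ 11 (mod 41).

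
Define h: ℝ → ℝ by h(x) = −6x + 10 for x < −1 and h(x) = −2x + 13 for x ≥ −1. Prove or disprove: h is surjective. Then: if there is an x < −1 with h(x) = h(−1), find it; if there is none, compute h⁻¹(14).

Both pieces are strictly decreasing (slopes −6 and −2), so each is injective on its own interval.
The left piece maps (−∞, −1) onto (16, ∞); the right piece maps [−1, ∞) onto (−∞, 15].
The union (16, ∞) ∪ (−∞, 15] omits the interval between 16 and 15; in particular 16 has no preimage. So h is not surjective.
Because the two images are disjoint, no x < −1 has h(x) = h(−1), so we compute h⁻¹(14): 14 lies in (−∞, 15], so solve −2x + 13 = 14: x = (14 − 13)/(−2) = −1/2.

-1/2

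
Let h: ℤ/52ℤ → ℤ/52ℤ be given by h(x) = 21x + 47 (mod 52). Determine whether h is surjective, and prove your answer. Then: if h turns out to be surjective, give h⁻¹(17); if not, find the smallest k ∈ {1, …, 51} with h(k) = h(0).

Since gcd(21, 52) = 1, 21 is invertible modulo 52. Euclid's algorithm: 52 = 2·21 + 10, 21 = 2·10 + 1; back-substituting gives 1 = 5·21 − 2·52, so 21⁻¹ ≡ 5 (mod 52).
For any y ∈ ℤ/52ℤ, x = 5(y − 47) mod 52 satisfies h(x) = 21·5(y − 47) + 47 ≡ y (since 21·5 ≡ 1 mod 52). So every y has a preimage.
Thus h is surjective.
Since h is surjective, we find h⁻¹(17): we need 21x ≡ 17 − 47 ≡ 22 (mod 52). Using 21⁻¹ = 5: x ≡ 5·22 = 110 = 2·52 + 6, so x = 6.
Check: h(6) = 21·6 + 47 = 173 = 3·52 + 17 ≡ 17 (mod 52).

6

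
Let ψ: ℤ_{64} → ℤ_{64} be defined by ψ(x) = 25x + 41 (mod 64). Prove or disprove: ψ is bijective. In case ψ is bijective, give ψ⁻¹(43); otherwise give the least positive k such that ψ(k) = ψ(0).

Suppose ψ(s) = ψ(t) in ℤ_{64}. Then 25s + 41 ≡ 25t + 41 (mod 64), hence 25(s − t) ≡ 0 (mod 64).
Since gcd(25, 64) = 1, 25 is invertible modulo 64, so s − t ≡ 0 (mod 64), i.e. s = t.
We now compute 25⁻¹ mod 64 explicitly. Euclid's algorithm: 64 = 2·25 + 14, 25 = 1·14 + 11, 14 = 1·11 + 3, 11 = 3·3 + 2, 3 = 1·2 + 1; back-substituting gives 1 = 41·25 − 16·64, so 25⁻¹ ≡ 41 (mod 64).
For any y ∈ ℤ_{64}, x = 41(y − 41) mod 64 satisfies ψ(x) = 25·41(y − 41) + 41 ≡ y (since 25·41 ≡ 1 mod 64). So every y has a preimage.
Therefore ψ is bijective.
Since ψ is bijective, we find ψ⁻¹(43): we need 25x ≡ 43 − 41 ≡ 2 (mod 64). Using 25⁻¹ = 41: x ≡ 41·2 = 82 = 1·64 + 18, so x = 18.
Check: ψ(18) = 25·18 + 41 = 491 = 7·64 + 43 ≡ 43 (mod 64).

18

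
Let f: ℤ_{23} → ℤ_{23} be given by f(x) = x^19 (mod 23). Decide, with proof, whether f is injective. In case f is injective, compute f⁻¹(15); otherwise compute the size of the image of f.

Since 23 is prime, the nonzero elements of ℤ_{23} form a cyclic group of order 22.
As gcd(19, 22) = 1, raising to the 19th power is a bijection on this group: if u^19 ≡ v^19 then (uv^{−1})^19 = 1, and the only element of order dividing gcd(19, 22) = 1 is 1, so u = v.
With f(0) = 0 this makes f injective on all of ℤ_{23}, hence bijective (finite equal-size domain and codomain). In particular f is injective.
Since f is injective, we find the preimage of 15. The inverse of x ↦ x^19 on (ℤ_{23})^× is x ↦ x^7, because 19·7 = 133 = 6·22 + 1 ≡ 1 (mod 22) and x^{22} = 1 for x ≠ 0 (Fermat). So f⁻¹(15) = 15^7 mod 23.
Repeated squaring mod 23: 15^1 ≡ 15, 15^2 ≡ 15² = 225 ≡ 18, 15^4 ≡ 18² = 324 ≡ 2. Since 7 = 4 + 2 + 1, 15^7 ≡ 2·18·15: 2·18 = 36 ≡ 13, then 13·15 = 195 ≡ 11. So 15^7 ≡ 11 (mod 23).
Hence f⁻¹(15) = 11.

11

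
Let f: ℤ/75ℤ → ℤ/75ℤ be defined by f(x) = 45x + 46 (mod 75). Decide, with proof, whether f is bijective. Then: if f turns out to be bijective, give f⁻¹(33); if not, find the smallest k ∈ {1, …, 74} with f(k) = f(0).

By definition, f is injective when f(u) = f(v) forces u = v.
We have gcd(45, 75) = 15 > 1. Taking u = 0 and v = 5: f(0) = 46 and f(5) = 45·5 + 46 = 271 ≡ 46 (mod 75).
So f(0) = f(5) while 0 ≠ 5, thus f is not injective, hence not bijective.
Since f is not bijective, we find the least positive k with f(k) = f(0): this means 45k ≡ 0 (mod 75), i.e. 75 ∣ 45k. Since gcd(45, 75) = 15, dividing through by 15 this holds exactly when 5 ∣ 3k, and as gcd(3, 5) = 1, exactly when 5 ∣ k.
The smallest positive such k is 5.

5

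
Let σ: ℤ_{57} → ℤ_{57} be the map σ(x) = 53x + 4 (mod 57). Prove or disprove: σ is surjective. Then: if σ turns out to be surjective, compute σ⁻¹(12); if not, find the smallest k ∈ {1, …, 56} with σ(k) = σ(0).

Since gcd(53, 57) = 1, 53 is invertible modulo 57. Euclid's algorithm: 57 = 1·53 + 4, 53 = 13·4 + 1; back-substituting gives 1 = 14·53 − 13·57, so 53⁻¹ ≡ 14 (mod 57).
Then y ↦ 14(y − 4) is a two-sided inverse to σ, so every y ∈ ℤ_{57} has a preimage.
Therefore σ is surjective.
Since σ is surjective, we compute σ⁻¹(12): solve 53x + 4 ≡ 12 (mod 57), i.e. 53x ≡ 8 (mod 57).
Multiplying by 53⁻¹ = 14 gives x ≡ 14·8 = 112 = 1·57 + 55 ≡ 55 (mod 57).
Check: σ(55) = 53·55 + 4 = 2919 = 51·57 + 12 ≡ 12 (mod 57).

55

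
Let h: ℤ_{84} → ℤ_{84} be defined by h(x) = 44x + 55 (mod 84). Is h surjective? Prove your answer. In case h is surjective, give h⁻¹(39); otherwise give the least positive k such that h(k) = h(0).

21

Since gcd(44, 84) = 4, we have 44x ≡ 0 (mod 4) for all x, so h(x) ≡ 3 (mod 4).
But 0 ≢ 3 (mod 4), so 0 ∈ ℤ_{84} has no preimage. Thus h is not surjective.
Since h is not surjective, we find the least positive k with h(k) = h(0): this means 44k ≡ 0 (mod 84), i.e. 84 ∣ 44k. Since gcd(44, 84) = 4, dividing through by 4 this holds exactly when 21 ∣ 11k, and as gcd(11, 21) = 1, exactly when 21 ∣ k.
The smallest positive such k is 21.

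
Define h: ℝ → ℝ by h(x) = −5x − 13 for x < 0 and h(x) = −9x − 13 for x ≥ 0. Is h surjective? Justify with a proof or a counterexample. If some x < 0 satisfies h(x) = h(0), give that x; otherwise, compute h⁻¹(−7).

Both pieces are strictly decreasing (slopes −5 and −9), so each is injective on its own interval.
The left piece maps (−∞, 0) onto (−13, ∞); the right piece maps [0, ∞) onto (−∞, −13].
These images together cover ℝ, so h is surjective.
Because the two images are disjoint, no x < 0 has h(x) = h(0), so we compute h⁻¹(−7): −7 lies in (−13, ∞), so solve −5x − 13 = −7: x = (−7 + 13)/(−5) = −6/5.

-6/5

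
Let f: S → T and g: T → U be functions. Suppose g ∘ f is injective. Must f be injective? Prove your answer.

injective

Suppose f(a) = f(b). Applying g: (g ∘ f)(a) = (g ∘ f)(b). Since g ∘ f is injective, a = b. Thus f is injective.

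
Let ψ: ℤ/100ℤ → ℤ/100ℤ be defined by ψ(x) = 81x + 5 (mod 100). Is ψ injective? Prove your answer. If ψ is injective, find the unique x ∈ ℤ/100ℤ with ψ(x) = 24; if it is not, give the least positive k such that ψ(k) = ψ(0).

99

If ψ(s) = ψ(t), then 81s ≡ 81t (mod 100). Because gcd(81, 100) = 1, we may cancel 81 to get s ≡ t (mod 100).
Hence ψ is injective.
We now compute 81⁻¹ mod 100 explicitly. Euclid's algorithm: 100 = 1·81 + 19, 81 = 4·19 + 5, 19 = 3·5 + 4, 5 = 1·4 + 1; back-substituting gives 1 = 21·81 − 17·100, so 81⁻¹ ≡ 21 (mod 100).
Since ψ is injective, we find ψ⁻¹(24): we need 81x ≡ 24 − 5 ≡ 19 (mod 100). Using 81⁻¹ = 21: x ≡ 21·19 = 399 = 3·100 + 99, so x = 99.
Check: ψ(99) = 81·99 + 5 = 8024 = 80·100 + 24 ≡ 24 (mod 100).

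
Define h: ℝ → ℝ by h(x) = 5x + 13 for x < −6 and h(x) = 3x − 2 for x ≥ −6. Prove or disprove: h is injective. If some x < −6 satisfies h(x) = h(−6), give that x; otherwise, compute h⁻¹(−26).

Both pieces are strictly increasing (slopes 5 and 3), so each is injective on its own interval.
The left piece maps (−∞, −6) onto (−∞, −17); the right piece maps [−6, ∞) onto [−20, ∞).
These images overlap. In particular h(−6) = −20 (right piece), and solving 5x + 13 = −20 on the left piece gives x = −33/5 < −6.
So h(−33/5) = h(−6) with −33/5 ≠ −6, and h is not injective. This x = −33/5 is the requested value below −6.

-33/5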